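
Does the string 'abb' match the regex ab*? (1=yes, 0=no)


Pattern: ab*
String: 'abb'
Pattern requires: exactly one 'a' followed by zero or more 'b's
First char is 'a' -> OK
Rest 'bb': all b's? Yes
Result: 1

1


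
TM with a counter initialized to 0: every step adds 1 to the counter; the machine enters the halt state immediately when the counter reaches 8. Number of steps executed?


Counter starts at 0. Counting sequence:
  Step 1: counter = 1
  Step 2: counter = 2
  Step 3: counter = 3
  Step 4: counter = 4
  Step 5: counter = 5
  Step 6: counter = 6
  Step 7: counter = 7
  Step 8: counter = 8
Counter reached 8 -> halt
Total steps = 8

8


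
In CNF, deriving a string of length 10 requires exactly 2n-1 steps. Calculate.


Chomsky Normal Form derivation:
String length n = 10
Each step either:
  - Splits a nonterminal into two (n-1 such steps)
  - Converts a nonterminal to terminal (n such steps)
Total = (n-1) + n = 2n - 1
= 2(10) - 1
= 20 - 1
= 19

19


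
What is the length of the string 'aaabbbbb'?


String: 'aaabbbbb'
Counting characters:
  'a' appears 3 time(s)
  'b' appears 5 time(s)
Total length = 3 + 5 = 8

8


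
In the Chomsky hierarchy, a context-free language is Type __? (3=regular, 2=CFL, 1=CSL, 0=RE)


Chomsky hierarchy levels:
  Type 3: Regular (DFA/NFA/regex)
  Type 2: Context-free (PDA)
  Type 1: Context-sensitive
  Type 0: Recursively enumerable (TM)
'context-free' corresponds to Type 2

2


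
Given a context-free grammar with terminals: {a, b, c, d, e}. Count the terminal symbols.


Terminal symbols: a, b, c, d, e
Counting each: a (#1), b (#2), c (#3), d (#4), e (#5)
Total = 5

5


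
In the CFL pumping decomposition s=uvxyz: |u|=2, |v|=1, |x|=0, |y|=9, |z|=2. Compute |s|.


|s| = |u| + |v| + |x| + |y| + |z|
= 2 + 1 + 0 + 9 + 2
= 3 + 0 + 11
= 3 + 11
= 14

14


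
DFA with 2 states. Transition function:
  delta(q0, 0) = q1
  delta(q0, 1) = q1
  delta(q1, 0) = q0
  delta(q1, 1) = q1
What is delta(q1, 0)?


Looking up transition function:
delta(q1, 0) in the table
Row: q1, Column: 0
Result: q0

q0


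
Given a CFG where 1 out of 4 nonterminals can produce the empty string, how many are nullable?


Nonterminals: {S, A, B, C}
A nonterminal is nullable if it can derive epsilon
Counting nullable nonterminals: 1
Total nullable = 1

1


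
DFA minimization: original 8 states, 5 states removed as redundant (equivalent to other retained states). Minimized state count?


Original DFA: 8 states
Redundant states removed: 5
Minimized states = original - removed
= 8 - 5
= 3

3


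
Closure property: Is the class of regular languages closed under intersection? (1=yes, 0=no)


Regular languages are closed under all standard operations:
- Union: Yes (product construction)
- Intersection: Yes (product construction)
- Complement: Yes (swap accept/reject)
- Concatenation: Yes (NFA construction)
Operation: intersection -> Closed

1


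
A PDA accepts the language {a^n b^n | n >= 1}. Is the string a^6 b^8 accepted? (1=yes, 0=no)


Language requires equal numbers of a's and b's
PDA pushes for each 'a', pops for each 'b'
Number of a's = 6
Number of b's = 8
6 != 8 -> Reject

0


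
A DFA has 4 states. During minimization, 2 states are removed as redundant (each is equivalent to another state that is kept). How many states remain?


Original DFA: 4 states
Redundant states removed: 2
Minimized states = original - removed
= 4 - 2
= 2

2


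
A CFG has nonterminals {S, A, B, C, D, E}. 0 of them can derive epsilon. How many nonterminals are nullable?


Nonterminals: {S, A, B, C, D, E}
A nonterminal is nullable if it can derive epsilon
Counting nullable nonterminals: 0
Total nullable = 0

0


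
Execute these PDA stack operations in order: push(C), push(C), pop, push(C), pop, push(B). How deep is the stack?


Tracing stack operations:
  push(C) -> stack = [C], depth=1
  push(C) -> stack = [C,C], depth=2
  pop -> removed C, stack = [C], depth=1
  push(C) -> stack = [C,C], depth=2
  pop -> removed C, stack = [C], depth=1
  push(B) -> stack = [C,B], depth=2
Final depth = 2

2


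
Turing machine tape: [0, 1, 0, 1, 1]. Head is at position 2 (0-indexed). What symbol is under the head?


Tape: [0, 1, 0, 1, 1]
Positions: 0 1 2 3 4
Values:    0 1 0 1 1
Head at position 2
tape[2] = 0

0


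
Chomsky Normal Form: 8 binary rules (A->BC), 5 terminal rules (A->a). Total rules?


CNF allows two rule forms:
  A -> BC (binary): 8 rules
  A -> a (terminal): 5 rules
Total = 8 + 5 = 13

13


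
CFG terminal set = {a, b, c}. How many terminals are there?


Terminal symbols: a, b, c
Counting each: a (#1), b (#2), c (#3)
Total = 3

3


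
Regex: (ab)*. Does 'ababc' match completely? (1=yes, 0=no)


Pattern: (ab)*
String: 'ababc'
Pattern requires: zero or more repetitions of 'ab'
Length 5 is odd -> cannot be (ab)* -> no match
Result: 0

0


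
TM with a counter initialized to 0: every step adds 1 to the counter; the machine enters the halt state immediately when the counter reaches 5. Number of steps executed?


Counter starts at 0. Counting sequence:
  Step 1: counter = 1
  Step 2: counter = 2
  Step 3: counter = 3
  Step 4: counter = 4
  Step 5: counter = 5
Counter reached 5 -> halt
Total steps = 5

5


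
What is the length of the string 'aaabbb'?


String: 'aaabbb'
Counting characters:
  'a' appears 3 time(s)
  'b' appears 3 time(s)
Total length = 3 + 3 = 6

6


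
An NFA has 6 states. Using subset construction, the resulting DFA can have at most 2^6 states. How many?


NFA has 6 states
Subset construction: each DFA state = subset of NFA states
Maximum subsets = 2^6
2^6 = 64

64


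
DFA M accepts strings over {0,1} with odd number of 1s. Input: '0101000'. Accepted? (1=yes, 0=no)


DFA has 2 states: q_even (start, accept=no) and q_odd
Processing string '0101000' character by character:
  Position 0: read '0', 1-count=0 -> q_even (no change)
  Position 1: read '1', 1-count=1 -> q_odd
  Position 2: read '0', 1-count=1 -> q_odd (no change)
  Position 3: read '1', 1-count=2 -> q_even
  Position 4: read '0', 1-count=2 -> q_even (no change)
  Position 5: read '0', 1-count=2 -> q_even (no change)
  Position 6: read '0', 1-count=2 -> q_even (no change)
Final state: q_even, total 1s = 2 (even); the DFA requires an odd count -> reject

0


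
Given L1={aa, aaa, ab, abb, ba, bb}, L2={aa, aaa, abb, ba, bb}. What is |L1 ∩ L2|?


L1 = {aa, aaa, ab, abb, ba, bb}
L2 = {aa, aaa, abb, ba, bb}
Checking each string in L1 against L2:
  'aa': in L2? Yes
  'aaa': in L2? Yes
  'ab': in L2? No
  'abb': in L2? Yes
  'ba': in L2? Yes
  'bb': in L2? Yes
Intersection = {aa, aaa, abb, ba, bb}
|L1 ∩ L2| = 5

5


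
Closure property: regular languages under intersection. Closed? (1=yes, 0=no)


Regular languages are closed under:
- Union (DFA product construction)
- Intersection (DFA product construction)
- Complement (swap accept/reject states)
- Concatenation (NFA construction)
- Kleene star (NFA construction)
intersection is in this list
Therefore: closed

1


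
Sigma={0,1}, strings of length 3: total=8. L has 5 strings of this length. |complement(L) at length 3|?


Alphabet: {0,1}
String length: 3
Total strings of length 3 = 2^3 = 8
Strings in L = 5
Complement = total - |L|
= 8 - 5
= 3

3


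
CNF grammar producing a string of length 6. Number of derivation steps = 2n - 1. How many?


Chomsky Normal Form derivation:
String length n = 6
Each step either:
  - Splits a nonterminal into two (n-1 such steps)
  - Converts a nonterminal to terminal (n such steps)
Total = (n-1) + n = 2n - 1
= 2(6) - 1
= 12 - 1
= 11

11


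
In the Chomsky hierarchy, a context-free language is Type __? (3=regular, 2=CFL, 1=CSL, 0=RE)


Chomsky hierarchy levels:
  Type 3: Regular (DFA/NFA/regex)
  Type 2: Context-free (PDA)
  Type 1: Context-sensitive
  Type 0: Recursively enumerable (TM)
'context-free' corresponds to Type 2

2


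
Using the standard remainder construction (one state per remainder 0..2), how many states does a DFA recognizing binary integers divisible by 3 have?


Divisibility by 3 is tracked via the remainder mod 3: 0, 1, ..., 2
The construction assigns one state to each remainder
Number of remainders = 3

3


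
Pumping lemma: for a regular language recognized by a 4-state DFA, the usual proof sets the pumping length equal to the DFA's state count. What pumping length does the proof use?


Pumping lemma for regular languages (standard proof):
Take p = |Q|, the number of DFA states.
Any string of length >= |Q| passes through |Q|+1 states while reading its first |Q| symbols,
so by pigeonhole some state repeats, giving the loop that can be pumped.
Here |Q| = 4
Therefore the proof uses p = 4

4


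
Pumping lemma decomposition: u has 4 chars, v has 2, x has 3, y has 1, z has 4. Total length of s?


|s| = |u| + |v| + |x| + |y| + |z|
= 4 + 2 + 3 + 1 + 4
= 6 + 3 + 5
= 9 + 5
= 14

14


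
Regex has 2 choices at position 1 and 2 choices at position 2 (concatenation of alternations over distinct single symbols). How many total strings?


First group: 2 alternatives
Second group: 2 alternatives
Concatenation: each choice from group 1 pairs with each from group 2
Total = 2 x 2 = 4

4


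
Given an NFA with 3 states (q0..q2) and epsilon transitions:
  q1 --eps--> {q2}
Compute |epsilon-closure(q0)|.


Starting from q0
Initialize closure = {q0}
q0 has no outgoing epsilon transitions -> nothing to add
Final closure: {q0}
Size = 1

1


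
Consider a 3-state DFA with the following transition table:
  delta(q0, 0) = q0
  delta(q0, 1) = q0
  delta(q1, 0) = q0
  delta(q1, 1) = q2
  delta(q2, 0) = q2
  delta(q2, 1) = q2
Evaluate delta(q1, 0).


Looking up transition function:
delta(q1, 0) in the table
Row: q1, Column: 0
Result: q0

q0


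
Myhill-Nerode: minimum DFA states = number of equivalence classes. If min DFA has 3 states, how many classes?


Myhill-Nerode theorem:
Number of equivalence classes = number of states in minimal DFA
Minimal DFA states = 3
Therefore equivalence classes = 3

3


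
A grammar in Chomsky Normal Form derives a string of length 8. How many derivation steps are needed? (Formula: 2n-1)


Chomsky Normal Form derivation:
String length n = 8
Each step either:
  - Splits a nonterminal into two (n-1 such steps)
  - Converts a nonterminal to terminal (n such steps)
Total = (n-1) + n = 2n - 1
= 2(8) - 1
= 16 - 1
= 15

15


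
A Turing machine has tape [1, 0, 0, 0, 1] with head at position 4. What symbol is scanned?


Tape: [1, 0, 0, 0, 1]
Positions: 0 1 2 3 4
Values:    1 0 0 0 1
Head at position 4
tape[4] = 1

1


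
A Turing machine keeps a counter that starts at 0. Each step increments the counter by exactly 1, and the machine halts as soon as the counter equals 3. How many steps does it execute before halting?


Counter starts at 0. Counting sequence:
  Step 1: counter = 1
  Step 2: counter = 2
  Step 3: counter = 3
Counter reached 3 -> halt
Total steps = 3

3


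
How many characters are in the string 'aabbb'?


String: 'aabbb'
Counting characters:
  'a' appears 2 time(s)
  'b' appears 3 time(s)
Total length = 2 + 3 = 5

5


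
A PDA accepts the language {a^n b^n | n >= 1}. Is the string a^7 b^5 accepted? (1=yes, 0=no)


Language requires equal numbers of a's and b's
PDA pushes for each 'a', pops for each 'b'
Number of a's = 7
Number of b's = 5
7 != 5 -> Reject

0


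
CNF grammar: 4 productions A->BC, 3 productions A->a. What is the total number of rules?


CNF allows two rule forms:
  A -> BC (binary): 4 rules
  A -> a (terminal): 3 rules
Total = 4 + 3 = 7

7


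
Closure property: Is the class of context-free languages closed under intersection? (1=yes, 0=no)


CFL closure properties:
  Closed under: union, concatenation, Kleene star
  NOT closed under: intersection, complement
Operation 'intersection' is in not-closed list -> No (not closed)

0


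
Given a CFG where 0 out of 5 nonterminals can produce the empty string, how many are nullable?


Nonterminals: {S, A, B, C, D}
A nonterminal is nullable if it can derive epsilon
Counting nullable nonterminals: 0
Total nullable = 0

0


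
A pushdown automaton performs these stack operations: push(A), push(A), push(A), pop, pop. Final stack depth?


Tracing stack operations:
  push(A) -> stack = [A], depth=1
  push(A) -> stack = [A,A], depth=2
  push(A) -> stack = [A,A,A], depth=3
  pop -> removed A, stack = [A,A], depth=2
  pop -> removed A, stack = [A], depth=1
Final depth = 1

1


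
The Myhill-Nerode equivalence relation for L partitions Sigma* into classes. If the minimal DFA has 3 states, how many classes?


Myhill-Nerode theorem:
Number of equivalence classes = number of states in minimal DFA
Minimal DFA states = 3
Therefore equivalence classes = 3

3


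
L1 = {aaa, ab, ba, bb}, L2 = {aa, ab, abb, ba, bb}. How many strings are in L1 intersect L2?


L1 = {aaa, ab, ba, bb}
L2 = {aa, ab, abb, ba, bb}
Checking each string in L1 against L2:
  'aaa': in L2? No
  'ab': in L2? Yes
  'ba': in L2? Yes
  'bb': in L2? Yes
Intersection = {ab, ba, bb}
|L1 ∩ L2| = 3

3


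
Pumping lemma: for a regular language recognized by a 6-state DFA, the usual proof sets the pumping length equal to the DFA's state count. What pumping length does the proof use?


Pumping lemma for regular languages (standard proof):
Take p = |Q|, the number of DFA states.
Any string of length >= |Q| passes through |Q|+1 states while reading its first |Q| symbols,
so by pigeonhole some state repeats, giving the loop that can be pumped.
Here |Q| = 6
Therefore the proof uses p = 6

6


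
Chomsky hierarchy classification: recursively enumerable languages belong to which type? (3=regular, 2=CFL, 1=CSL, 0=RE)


Chomsky hierarchy levels:
  Type 3: Regular (DFA/NFA/regex)
  Type 2: Context-free (PDA)
  Type 1: Context-sensitive
  Type 0: Recursively enumerable (TM)
'recursively enumerable' corresponds to Type 0

0


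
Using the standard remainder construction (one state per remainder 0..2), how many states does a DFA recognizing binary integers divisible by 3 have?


Divisibility by 3 is tracked via the remainder mod 3: 0, 1, ..., 2
The construction assigns one state to each remainder
Number of remainders = 3

3


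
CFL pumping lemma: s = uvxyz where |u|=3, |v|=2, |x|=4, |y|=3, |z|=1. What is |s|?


|s| = |u| + |v| + |x| + |y| + |z|
= 3 + 2 + 4 + 3 + 1
= 5 + 4 + 4
= 9 + 4
= 13

13


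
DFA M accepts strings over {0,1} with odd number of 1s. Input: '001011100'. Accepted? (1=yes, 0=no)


DFA has 2 states: q_even (start, accept=no) and q_odd
Processing string '001011100' character by character:
  Position 0: read '0', 1-count=0 -> q_even (no change)
  Position 1: read '0', 1-count=0 -> q_even (no change)
  Position 2: read '1', 1-count=1 -> q_odd
  Position 3: read '0', 1-count=1 -> q_odd (no change)
  Position 4: read '1', 1-count=2 -> q_even
  Position 5: read '1', 1-count=3 -> q_odd
  Position 6: read '1', 1-count=4 -> q_even
  Position 7: read '0', 1-count=4 -> q_even (no change)
  Position 8: read '0', 1-count=4 -> q_even (no change)
Final state: q_even, total 1s = 4 (even); the DFA requires an odd count -> reject

0


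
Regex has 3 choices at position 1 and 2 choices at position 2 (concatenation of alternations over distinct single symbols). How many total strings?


First group: 3 alternatives
Second group: 2 alternatives
Concatenation: each choice from group 1 pairs with each from group 2
Total = 3 x 2 = 6

6


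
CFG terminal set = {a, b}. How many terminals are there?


Terminal symbols: a, b
Counting each: a (#1), b (#2)
Total = 2

2


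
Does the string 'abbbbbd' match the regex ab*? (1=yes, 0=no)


Pattern: ab*
String: 'abbbbbd'
Pattern requires: exactly one 'a' followed by zero or more 'b's
First char is 'a' -> OK
Rest 'bbbbbd': all b's? No
Result: 0

0


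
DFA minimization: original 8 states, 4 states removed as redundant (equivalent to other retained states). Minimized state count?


Original DFA: 8 states
Redundant states removed: 4
Minimized states = original - removed
= 8 - 4
= 4

4


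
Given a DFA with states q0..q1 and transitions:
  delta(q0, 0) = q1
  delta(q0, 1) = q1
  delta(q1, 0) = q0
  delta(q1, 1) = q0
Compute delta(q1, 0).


Looking up transition function:
delta(q1, 0) in the table
Row: q1, Column: 0
Result: q0

q0


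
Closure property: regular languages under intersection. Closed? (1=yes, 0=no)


Regular languages are closed under:
- Union (DFA product construction)
- Intersection (DFA product construction)
- Complement (swap accept/reject states)
- Concatenation (NFA construction)
- Kleene star (NFA construction)
intersection is in this list
Therefore: closed

1


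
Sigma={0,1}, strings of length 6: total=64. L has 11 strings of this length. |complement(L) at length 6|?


Alphabet: {0,1}
String length: 6
Total strings of length 6 = 2^6 = 64
Strings in L = 11
Complement = total - |L|
= 64 - 11
= 53

53


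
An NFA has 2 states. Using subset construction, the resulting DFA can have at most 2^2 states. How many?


NFA has 2 states
Subset construction: each DFA state = subset of NFA states
Maximum subsets = 2^2
2^2 = 4

4


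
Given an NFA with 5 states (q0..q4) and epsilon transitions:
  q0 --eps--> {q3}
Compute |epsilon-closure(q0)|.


Starting from q0
Initialize closure = {q0}
Follow epsilon from q0 -> add q3
Final closure: {q0, q3}
Size = 2

2


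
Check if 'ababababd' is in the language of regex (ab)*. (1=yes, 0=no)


Pattern: (ab)*
String: 'ababababd'
Pattern requires: zero or more repetitions of 'ab'
Length 9 is odd -> cannot be (ab)* -> no match
Result: 0

0


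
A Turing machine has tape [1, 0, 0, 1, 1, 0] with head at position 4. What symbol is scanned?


Tape: [1, 0, 0, 1, 1, 0]
Positions: 0 1 2 3 4 5
Values:    1 0 0 1 1 0
Head at position 4
tape[4] = 1

1


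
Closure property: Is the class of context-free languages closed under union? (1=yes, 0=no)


CFL closure properties:
  Closed under: union, concatenation, Kleene star
  NOT closed under: intersection, complement
Operation 'union' is in closed list -> Yes (closed)

1


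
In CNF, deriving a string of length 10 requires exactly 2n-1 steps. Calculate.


Chomsky Normal Form derivation:
String length n = 10
Each step either:
  - Splits a nonterminal into two (n-1 such steps)
  - Converts a nonterminal to terminal (n such steps)
Total = (n-1) + n = 2n - 1
= 2(10) - 1
= 20 - 1
= 19

19


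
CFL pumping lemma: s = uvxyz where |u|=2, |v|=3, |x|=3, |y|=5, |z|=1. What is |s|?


|s| = |u| + |v| + |x| + |y| + |z|
= 2 + 3 + 3 + 5 + 1
= 5 + 3 + 6
= 8 + 6
= 14

14


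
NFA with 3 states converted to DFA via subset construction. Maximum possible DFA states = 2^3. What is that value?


NFA has 3 states
Subset construction: each DFA state = subset of NFA states
Maximum subsets = 2^3
2^3 = 8

8


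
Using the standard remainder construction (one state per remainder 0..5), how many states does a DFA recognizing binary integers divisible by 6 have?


Divisibility by 6 is tracked via the remainder mod 6: 0, 1, ..., 5
The construction assigns one state to each remainder
Number of remainders = 6

6


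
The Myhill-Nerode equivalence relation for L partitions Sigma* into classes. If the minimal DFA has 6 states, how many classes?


Myhill-Nerode theorem:
Number of equivalence classes = number of states in minimal DFA
Minimal DFA states = 6
Therefore equivalence classes = 6

6


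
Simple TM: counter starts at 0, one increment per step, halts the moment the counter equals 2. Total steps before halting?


Counter starts at 0. Counting sequence:
  Step 1: counter = 1
  Step 2: counter = 2
Counter reached 2 -> halt
Total steps = 2

2


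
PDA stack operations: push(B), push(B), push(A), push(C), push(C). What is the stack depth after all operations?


Tracing stack operations:
  push(B) -> stack = [B], depth=1
  push(B) -> stack = [B,B], depth=2
  push(A) -> stack = [B,B,A], depth=3
  push(C) -> stack = [B,B,A,C], depth=4
  push(C) -> stack = [B,B,A,C,C], depth=5
Final depth = 5

5


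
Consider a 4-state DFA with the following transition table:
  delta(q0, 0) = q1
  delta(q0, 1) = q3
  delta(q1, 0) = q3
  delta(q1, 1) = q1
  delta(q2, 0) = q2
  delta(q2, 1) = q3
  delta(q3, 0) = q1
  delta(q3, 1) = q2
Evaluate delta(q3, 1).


Looking up transition function:
delta(q3, 1) in the table
Row: q3, Column: 1
Result: q2

q2


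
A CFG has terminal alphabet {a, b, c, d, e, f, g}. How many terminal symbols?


Terminal symbols: a, b, c, d, e, f, g
Counting each: a (#1), b (#2), c (#3), d (#4), e (#5), f (#6), g (#7)
Total = 7

7


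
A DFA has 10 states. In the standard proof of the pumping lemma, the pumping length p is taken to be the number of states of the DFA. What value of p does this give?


Pumping lemma for regular languages (standard proof):
Take p = |Q|, the number of DFA states.
Any string of length >= |Q| passes through |Q|+1 states while reading its first |Q| symbols,
so by pigeonhole some state repeats, giving the loop that can be pumped.
Here |Q| = 10
Therefore the proof uses p = 10

10


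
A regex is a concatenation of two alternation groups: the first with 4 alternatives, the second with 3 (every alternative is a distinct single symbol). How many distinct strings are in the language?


First group: 4 alternatives
Second group: 3 alternatives
Concatenation: each choice from group 1 pairs with each from group 2
Total = 4 x 3 = 12

12


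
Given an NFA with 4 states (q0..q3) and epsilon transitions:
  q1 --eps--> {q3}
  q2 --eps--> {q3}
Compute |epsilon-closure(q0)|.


Starting from q0
Initialize closure = {q0}
q0 has no outgoing epsilon transitions -> nothing to add
Final closure: {q0}
Size = 1

1


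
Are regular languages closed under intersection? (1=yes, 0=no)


Regular languages are closed under:
- Union (DFA product construction)
- Intersection (DFA product construction)
- Complement (swap accept/reject states)
- Concatenation (NFA construction)
- Kleene star (NFA construction)
intersection is in this list
Therefore: closed

1


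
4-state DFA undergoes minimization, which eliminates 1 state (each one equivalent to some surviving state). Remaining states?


Original DFA: 4 states
Redundant states removed: 1
Minimized states = original - removed
= 4 - 1
= 3

3


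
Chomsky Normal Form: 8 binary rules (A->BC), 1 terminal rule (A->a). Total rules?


CNF allows two rule forms:
  A -> BC (binary): 8 rules
  A -> a (terminal): 1 rule
Total = 8 + 1 = 9

9


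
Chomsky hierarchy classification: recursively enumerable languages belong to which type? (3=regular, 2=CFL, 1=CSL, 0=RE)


Chomsky hierarchy levels:
  Type 3: Regular (DFA/NFA/regex)
  Type 2: Context-free (PDA)
  Type 1: Context-sensitive
  Type 0: Recursively enumerable (TM)
'recursively enumerable' corresponds to Type 0

0


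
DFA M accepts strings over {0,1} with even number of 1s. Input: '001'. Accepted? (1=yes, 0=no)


DFA has 2 states: q_even (start, accept=yes) and q_odd
Processing string '001' character by character:
  Position 0: read '0', 1-count=0 -> q_even (no change)
  Position 1: read '0', 1-count=0 -> q_even (no change)
  Position 2: read '1', 1-count=1 -> q_odd
Final state: q_odd, total 1s = 1 (odd); the DFA requires an even count -> reject

0


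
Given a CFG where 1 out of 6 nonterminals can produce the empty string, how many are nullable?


Nonterminals: {S, A, B, C, D, E}
A nonterminal is nullable if it can derive epsilon
Counting nullable nonterminals: 1
Total nullable = 1

1


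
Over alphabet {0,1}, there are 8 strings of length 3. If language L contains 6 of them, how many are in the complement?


Alphabet: {0,1}
String length: 3
Total strings of length 3 = 2^3 = 8
Strings in L = 6
Complement = total - |L|
= 8 - 6
= 2

2


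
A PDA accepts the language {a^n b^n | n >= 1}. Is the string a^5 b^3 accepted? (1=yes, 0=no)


Language requires equal numbers of a's and b's
PDA pushes for each 'a', pops for each 'b'
Number of a's = 5
Number of b's = 3
5 != 3 -> Reject

0


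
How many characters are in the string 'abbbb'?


String: 'abbbb'
Counting characters:
  'a' appears 1 time(s)
  'b' appears 4 time(s)
Total length = 1 + 4 = 5

5


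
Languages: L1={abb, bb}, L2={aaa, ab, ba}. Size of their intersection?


L1 = {abb, bb}
L2 = {aaa, ab, ba}
Checking each string in L1 against L2:
  'abb': in L2? No
  'bb': in L2? No
Intersection = {}
|L1 ∩ L2| = 0

0


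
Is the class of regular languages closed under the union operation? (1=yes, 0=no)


Regular languages are closed under:
- Union (DFA product construction)
- Intersection (DFA product construction)
- Complement (swap accept/reject states)
- Concatenation (NFA construction)
- Kleene star (NFA construction)
union is in this list
Therefore: closed

1


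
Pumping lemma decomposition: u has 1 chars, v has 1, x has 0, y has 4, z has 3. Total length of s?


|s| = |u| + |v| + |x| + |y| + |z|
= 1 + 1 + 0 + 4 + 3
= 2 + 0 + 7
= 2 + 7
= 9

9


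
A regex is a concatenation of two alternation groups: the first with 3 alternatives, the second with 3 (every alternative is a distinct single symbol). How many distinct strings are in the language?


First group: 3 alternatives
Second group: 3 alternatives
Concatenation: each choice from group 1 pairs with each from group 2
Total = 3 x 3 = 9

9


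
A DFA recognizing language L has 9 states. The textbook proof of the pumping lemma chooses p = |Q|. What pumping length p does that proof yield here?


Pumping lemma for regular languages (standard proof):
Take p = |Q|, the number of DFA states.
Any string of length >= |Q| passes through |Q|+1 states while reading its first |Q| symbols,
so by pigeonhole some state repeats, giving the loop that can be pumped.
Here |Q| = 9
Therefore the proof uses p = 9

9


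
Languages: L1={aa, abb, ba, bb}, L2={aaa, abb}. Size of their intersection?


L1 = {aa, abb, ba, bb}
L2 = {aaa, abb}
Checking each string in L1 against L2:
  'aa': in L2? No
  'abb': in L2? Yes
  'ba': in L2? No
  'bb': in L2? No
Intersection = {abb}
|L1 ∩ L2| = 1

1


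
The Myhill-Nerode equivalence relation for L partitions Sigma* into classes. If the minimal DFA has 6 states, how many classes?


Myhill-Nerode theorem:
Number of equivalence classes = number of states in minimal DFA
Minimal DFA states = 6
Therefore equivalence classes = 6

6


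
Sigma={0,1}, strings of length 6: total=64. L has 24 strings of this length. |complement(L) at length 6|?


Alphabet: {0,1}
String length: 6
Total strings of length 6 = 2^6 = 64
Strings in L = 24
Complement = total - |L|
= 64 - 24
= 40

40


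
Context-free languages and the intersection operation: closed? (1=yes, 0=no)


CFL closure properties:
  Closed under: union, concatenation, Kleene star
  NOT closed under: intersection, complement
Operation 'intersection' is in not-closed list -> No (not closed)

0


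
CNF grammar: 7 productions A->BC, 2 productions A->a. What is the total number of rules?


CNF allows two rule forms:
  A -> BC (binary): 7 rules
  A -> a (terminal): 2 rules
Total = 7 + 2 = 9

9


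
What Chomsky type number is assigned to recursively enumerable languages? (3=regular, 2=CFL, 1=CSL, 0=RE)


Chomsky hierarchy levels:
  Type 3: Regular (DFA/NFA/regex)
  Type 2: Context-free (PDA)
  Type 1: Context-sensitive
  Type 0: Recursively enumerable (TM)
'recursively enumerable' corresponds to Type 0

0


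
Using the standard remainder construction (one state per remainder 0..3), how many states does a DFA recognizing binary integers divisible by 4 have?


Divisibility by 4 is tracked via the remainder mod 4: 0, 1, ..., 3
The construction assigns one state to each remainder
Number of remainders = 4

4


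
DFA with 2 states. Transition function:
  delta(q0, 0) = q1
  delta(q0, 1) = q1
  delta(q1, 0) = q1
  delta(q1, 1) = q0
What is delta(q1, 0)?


Looking up transition function:
delta(q1, 0) in the table
Row: q1, Column: 0
Result: q1

q1


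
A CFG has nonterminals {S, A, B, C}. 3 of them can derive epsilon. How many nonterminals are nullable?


Nonterminals: {S, A, B, C}
A nonterminal is nullable if it can derive epsilon
Counting nullable nonterminals: 3
Total nullable = 3

3


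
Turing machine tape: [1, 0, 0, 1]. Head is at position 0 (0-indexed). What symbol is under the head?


Tape: [1, 0, 0, 1]
Positions: 0 1 2 3
Values:    1 0 0 1
Head at position 0
tape[0] = 1

1


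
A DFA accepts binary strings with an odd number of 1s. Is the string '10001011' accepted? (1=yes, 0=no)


DFA has 2 states: q_even (start, accept=no) and q_odd
Processing string '10001011' character by character:
  Position 0: read '1', 1-count=1 -> q_odd
  Position 1: read '0', 1-count=1 -> q_odd (no change)
  Position 2: read '0', 1-count=1 -> q_odd (no change)
  Position 3: read '0', 1-count=1 -> q_odd (no change)
  Position 4: read '1', 1-count=2 -> q_even
  Position 5: read '0', 1-count=2 -> q_even (no change)
  Position 6: read '1', 1-count=3 -> q_odd
  Position 7: read '1', 1-count=4 -> q_even
Final state: q_even, total 1s = 4 (even); the DFA requires an odd count -> reject

0


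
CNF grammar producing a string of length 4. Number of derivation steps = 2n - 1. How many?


Chomsky Normal Form derivation:
String length n = 4
Each step either:
  - Splits a nonterminal into two (n-1 such steps)
  - Converts a nonterminal to terminal (n such steps)
Total = (n-1) + n = 2n - 1
= 2(4) - 1
= 8 - 1
= 7

7


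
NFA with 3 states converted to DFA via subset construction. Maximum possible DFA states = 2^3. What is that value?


NFA has 3 states
Subset construction: each DFA state = subset of NFA states
Maximum subsets = 2^3
2^3 = 8

8


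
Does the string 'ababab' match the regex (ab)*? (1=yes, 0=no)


Pattern: (ab)*
String: 'ababab'
Pattern requires: zero or more repetitions of 'ab'
Pairs: ['ab', 'ab', 'ab']
All pairs are 'ab'? Yes
Result: 1

1


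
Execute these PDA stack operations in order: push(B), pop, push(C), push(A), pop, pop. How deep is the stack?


Tracing stack operations:
  push(B) -> stack = [B], depth=1
  pop -> removed B, stack = [], depth=0
  push(C) -> stack = [C], depth=1
  push(A) -> stack = [C,A], depth=2
  pop -> removed A, stack = [C], depth=1
  pop -> removed C, stack = [], depth=0
Final depth = 0

0


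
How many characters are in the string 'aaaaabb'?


String: 'aaaaabb'
Counting characters:
  'a' appears 5 time(s)
  'b' appears 2 time(s)
Total length = 5 + 2 = 7

7


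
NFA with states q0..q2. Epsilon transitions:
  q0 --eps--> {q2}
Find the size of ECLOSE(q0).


Starting from q0
Initialize closure = {q0}
Follow epsilon from q0 -> add q2
Final closure: {q0, q2}
Size = 2

2


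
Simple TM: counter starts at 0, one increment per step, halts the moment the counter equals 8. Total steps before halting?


Counter starts at 0. Counting sequence:
  Step 1: counter = 1
  Step 2: counter = 2
  Step 3: counter = 3
  Step 4: counter = 4
  Step 5: counter = 5
  Step 6: counter = 6
  Step 7: counter = 7
  Step 8: counter = 8
Counter reached 8 -> halt
Total steps = 8

8


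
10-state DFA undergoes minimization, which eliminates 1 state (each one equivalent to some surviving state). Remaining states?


Original DFA: 10 states
Redundant states removed: 1
Minimized states = original - removed
= 10 - 1
= 9

9


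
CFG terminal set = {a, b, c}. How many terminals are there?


Terminal symbols: a, b, c
Counting each: a (#1), b (#2), c (#3)
Total = 3

3


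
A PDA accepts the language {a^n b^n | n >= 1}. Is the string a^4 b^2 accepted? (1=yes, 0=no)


Language requires equal numbers of a's and b's
PDA pushes for each 'a', pops for each 'b'
Number of a's = 4
Number of b's = 2
4 != 2 -> Reject

0


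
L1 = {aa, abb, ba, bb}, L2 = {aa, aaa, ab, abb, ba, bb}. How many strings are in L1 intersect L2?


L1 = {aa, abb, ba, bb}
L2 = {aa, aaa, ab, abb, ba, bb}
Checking each string in L1 against L2:
  'aa': in L2? Yes
  'abb': in L2? Yes
  'ba': in L2? Yes
  'bb': in L2? Yes
Intersection = {aa, abb, ba, bb}
|L1 ∩ L2| = 4

4


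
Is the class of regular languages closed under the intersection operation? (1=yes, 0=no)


Regular languages are closed under:
- Union (DFA product construction)
- Intersection (DFA product construction)
- Complement (swap accept/reject states)
- Concatenation (NFA construction)
- Kleene star (NFA construction)
intersection is in this list
Therefore: closed

1


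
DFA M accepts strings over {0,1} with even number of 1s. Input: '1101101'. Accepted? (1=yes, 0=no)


DFA has 2 states: q_even (start, accept=yes) and q_odd
Processing string '1101101' character by character:
  Position 0: read '1', 1-count=1 -> q_odd
  Position 1: read '1', 1-count=2 -> q_even
  Position 2: read '0', 1-count=2 -> q_even (no change)
  Position 3: read '1', 1-count=3 -> q_odd
  Position 4: read '1', 1-count=4 -> q_even
  Position 5: read '0', 1-count=4 -> q_even (no change)
  Position 6: read '1', 1-count=5 -> q_odd
Final state: q_odd, total 1s = 5 (odd); the DFA requires an even count -> reject

0


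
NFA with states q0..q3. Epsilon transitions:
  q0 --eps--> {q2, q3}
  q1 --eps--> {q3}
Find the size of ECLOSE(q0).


Starting from q0
Initialize closure = {q0}
Follow epsilon from q0 -> add q2
Follow epsilon from q0 -> add q3
Final closure: {q0, q2, q3}
Size = 3

3


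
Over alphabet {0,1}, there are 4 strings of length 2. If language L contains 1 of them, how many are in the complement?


Alphabet: {0,1}
String length: 2
Total strings of length 2 = 2^2 = 4
Strings in L = 1
Complement = total - |L|
= 4 - 1
= 3

3


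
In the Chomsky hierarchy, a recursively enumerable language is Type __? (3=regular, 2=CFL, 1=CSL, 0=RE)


Chomsky hierarchy levels:
  Type 3: Regular (DFA/NFA/regex)
  Type 2: Context-free (PDA)
  Type 1: Context-sensitive
  Type 0: Recursively enumerable (TM)
'recursively enumerable' corresponds to Type 0

0


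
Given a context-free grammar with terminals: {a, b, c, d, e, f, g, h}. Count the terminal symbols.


Terminal symbols: a, b, c, d, e, f, g, h
Counting each: a (#1), b (#2), c (#3), d (#4), e (#5), f (#6), g (#7), h (#8)
Total = 8

8


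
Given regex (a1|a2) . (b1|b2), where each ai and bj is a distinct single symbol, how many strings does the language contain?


First group: 2 alternatives
Second group: 2 alternatives
Concatenation: each choice from group 1 pairs with each from group 2
Total = 2 x 2 = 4

4


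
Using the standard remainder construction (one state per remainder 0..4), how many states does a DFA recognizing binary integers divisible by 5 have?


Divisibility by 5 is tracked via the remainder mod 5: 0, 1, ..., 4
The construction assigns one state to each remainder
Number of remainders = 5

5


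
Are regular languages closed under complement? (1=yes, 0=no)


Regular languages are closed under all standard operations:
- Union: Yes (product construction)
- Intersection: Yes (product construction)
- Complement: Yes (swap accept/reject)
- Concatenation: Yes (NFA construction)
Operation: complement -> Closed

1


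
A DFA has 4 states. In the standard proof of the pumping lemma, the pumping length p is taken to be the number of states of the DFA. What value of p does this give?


Pumping lemma for regular languages (standard proof):
Take p = |Q|, the number of DFA states.
Any string of length >= |Q| passes through |Q|+1 states while reading its first |Q| symbols,
so by pigeonhole some state repeats, giving the loop that can be pumped.
Here |Q| = 4
Therefore the proof uses p = 4

4


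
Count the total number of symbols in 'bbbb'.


String: 'bbbb'
Counting characters:
  'b' appears 4 time(s)
Total length = 0 + 4 = 4

4


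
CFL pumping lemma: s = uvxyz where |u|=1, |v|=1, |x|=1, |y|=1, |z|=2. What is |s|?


|s| = |u| + |v| + |x| + |y| + |z|
= 1 + 1 + 1 + 1 + 2
= 2 + 1 + 3
= 3 + 3
= 6

6


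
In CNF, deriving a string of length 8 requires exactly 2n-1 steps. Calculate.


Chomsky Normal Form derivation:
String length n = 8
Each step either:
  - Splits a nonterminal into two (n-1 such steps)
  - Converts a nonterminal to terminal (n such steps)
Total = (n-1) + n = 2n - 1
= 2(8) - 1
= 16 - 1
= 15

15


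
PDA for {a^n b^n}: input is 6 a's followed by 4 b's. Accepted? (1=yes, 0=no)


Language requires equal numbers of a's and b's
PDA pushes for each 'a', pops for each 'b'
Number of a's = 6
Number of b's = 4
6 != 4 -> Reject

0


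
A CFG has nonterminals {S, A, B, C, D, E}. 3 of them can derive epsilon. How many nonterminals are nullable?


Nonterminals: {S, A, B, C, D, E}
A nonterminal is nullable if it can derive epsilon
Counting nullable nonterminals: 3
Total nullable = 3

3


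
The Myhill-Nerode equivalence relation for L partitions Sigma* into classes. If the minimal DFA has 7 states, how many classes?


Myhill-Nerode theorem:
Number of equivalence classes = number of states in minimal DFA
Minimal DFA states = 7
Therefore equivalence classes = 7

7


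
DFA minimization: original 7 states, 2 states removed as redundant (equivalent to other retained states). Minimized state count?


Original DFA: 7 states
Redundant states removed: 2
Minimized states = original - removed
= 7 - 2
= 5

5


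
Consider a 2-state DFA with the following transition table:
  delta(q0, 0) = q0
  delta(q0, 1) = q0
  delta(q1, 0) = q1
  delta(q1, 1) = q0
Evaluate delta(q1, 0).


Looking up transition function:
delta(q1, 0) in the table
Row: q1, Column: 0
Result: q1

q1


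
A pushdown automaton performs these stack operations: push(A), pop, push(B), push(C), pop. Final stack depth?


Tracing stack operations:
  push(A) -> stack = [A], depth=1
  pop -> removed A, stack = [], depth=0
  push(B) -> stack = [B], depth=1
  push(C) -> stack = [B,C], depth=2
  pop -> removed C, stack = [B], depth=1
Final depth = 1

1


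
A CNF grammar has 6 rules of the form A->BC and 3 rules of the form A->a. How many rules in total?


CNF allows two rule forms:
  A -> BC (binary): 6 rules
  A -> a (terminal): 3 rules
Total = 6 + 3 = 9

9


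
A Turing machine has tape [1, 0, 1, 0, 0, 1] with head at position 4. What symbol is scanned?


Tape: [1, 0, 1, 0, 0, 1]
Positions: 0 1 2 3 4 5
Values:    1 0 1 0 0 1
Head at position 4
tape[4] = 0

0


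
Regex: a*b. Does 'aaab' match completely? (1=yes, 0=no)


Pattern: a*b
String: 'aaab'
Pattern requires: zero or more 'a's followed by exactly one 'b'
Found 3 leading 'a's
Remaining: 'b'
Remaining is exactly 'b' -> match
Result: 1

1


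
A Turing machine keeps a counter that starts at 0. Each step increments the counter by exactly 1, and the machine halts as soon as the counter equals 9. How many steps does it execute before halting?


Counter starts at 0. Counting sequence:
  Step 1: counter = 1
  Step 2: counter = 2
  Step 3: counter = 3
  Step 4: counter = 4
  Step 5: counter = 5
  Step 6: counter = 6
  ...
  Step 9: counter = 9
Counter reached 9 -> halt
Total steps = 9

9


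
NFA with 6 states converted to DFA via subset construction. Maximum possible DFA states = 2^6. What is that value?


NFA has 6 states
Subset construction: each DFA state = subset of NFA states
Maximum subsets = 2^6
2^6 = 64

64


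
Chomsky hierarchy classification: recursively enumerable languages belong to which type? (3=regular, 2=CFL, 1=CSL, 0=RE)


Chomsky hierarchy levels:
  Type 3: Regular (DFA/NFA/regex)
  Type 2: Context-free (PDA)
  Type 1: Context-sensitive
  Type 0: Recursively enumerable (TM)
'recursively enumerable' corresponds to Type 0

0


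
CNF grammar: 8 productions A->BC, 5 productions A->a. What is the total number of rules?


CNF allows two rule forms:
  A -> BC (binary): 8 rules
  A -> a (terminal): 5 rules
Total = 8 + 5 = 13

13
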